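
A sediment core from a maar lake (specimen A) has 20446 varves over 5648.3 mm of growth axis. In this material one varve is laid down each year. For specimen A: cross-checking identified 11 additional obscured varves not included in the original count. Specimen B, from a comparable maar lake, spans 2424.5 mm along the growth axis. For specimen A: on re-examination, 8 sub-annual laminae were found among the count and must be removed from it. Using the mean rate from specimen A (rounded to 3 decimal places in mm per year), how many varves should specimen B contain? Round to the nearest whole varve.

Specimen A: adjusted count: 20446 − 8 + 11 = 20449 varves.
A: Mean rate = 5648.3 mm / 20449 years ≈ 0.276 mm per year.
For B, 2424.5 / 0.276 = 8784.42 years ≈ 8784 varves.

8784 varves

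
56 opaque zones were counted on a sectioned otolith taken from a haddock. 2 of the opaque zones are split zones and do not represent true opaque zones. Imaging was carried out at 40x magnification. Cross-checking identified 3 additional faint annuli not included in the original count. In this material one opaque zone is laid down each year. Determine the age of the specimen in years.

Correcting the raw count gives 56 − 2 + 3 = 57 true opaque zones.
At one opaque zone per year, that is 57 years.

57 years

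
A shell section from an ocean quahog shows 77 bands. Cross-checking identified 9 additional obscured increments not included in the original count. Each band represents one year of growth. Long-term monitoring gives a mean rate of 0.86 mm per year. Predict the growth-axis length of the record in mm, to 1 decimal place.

Correcting the raw count gives 77 + 9 = 86 true bands.
Length ≈ 0.86 × 86 = 74.0 mm.

74.0 mm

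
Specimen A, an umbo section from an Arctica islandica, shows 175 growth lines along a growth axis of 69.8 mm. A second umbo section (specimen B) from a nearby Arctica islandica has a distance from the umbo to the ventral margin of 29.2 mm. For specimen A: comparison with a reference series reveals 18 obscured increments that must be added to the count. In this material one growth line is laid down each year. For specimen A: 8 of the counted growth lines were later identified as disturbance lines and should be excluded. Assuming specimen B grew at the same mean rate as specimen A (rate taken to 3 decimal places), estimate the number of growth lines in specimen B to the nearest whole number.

77 growth lines

Specimen A: after corrections the count is 175 − 8 + 18 = 185 growth lines.
A: 69.8 mm over 185 years gives 69.8 / 185 ≈ 0.377 mm/yr.
B spans 29.2 / 0.377 = 77.45 years ≈ 77 growth lines.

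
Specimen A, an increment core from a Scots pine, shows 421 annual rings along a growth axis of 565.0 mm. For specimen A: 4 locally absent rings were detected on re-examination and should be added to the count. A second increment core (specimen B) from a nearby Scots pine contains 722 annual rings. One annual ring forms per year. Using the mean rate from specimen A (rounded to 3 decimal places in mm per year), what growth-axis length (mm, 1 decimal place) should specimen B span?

959.5 mm

Specimen A: adjusted count: 421 + 4 = 425 annual rings.
A: Extension rate ≈ 565.0 / 425 = 1.329 mm/year.
Length of B = 1.329 × 722 = 959.5 mm.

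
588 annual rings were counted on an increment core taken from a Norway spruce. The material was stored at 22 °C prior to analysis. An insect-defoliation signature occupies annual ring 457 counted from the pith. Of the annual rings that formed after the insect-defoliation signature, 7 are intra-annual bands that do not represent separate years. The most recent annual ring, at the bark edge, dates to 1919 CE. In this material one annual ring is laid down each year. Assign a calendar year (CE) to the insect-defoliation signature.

1795 CE

The insect-defoliation signature sits at annual ring 457 from the pith, so 588 − 457 = 131 annual rings formed after it.
Removing the 7 false annual rings leaves 131 − 7 = 124 true annual rings beyond the insect-defoliation signature.
1919 − 124 = 1795 CE.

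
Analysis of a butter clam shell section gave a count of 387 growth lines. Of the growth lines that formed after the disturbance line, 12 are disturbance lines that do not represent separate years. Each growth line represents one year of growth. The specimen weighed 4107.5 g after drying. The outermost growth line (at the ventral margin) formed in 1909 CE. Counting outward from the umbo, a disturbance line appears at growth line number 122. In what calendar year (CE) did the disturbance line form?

387 − 122 = 265 growth lines lie beyond the disturbance line toward the ventral margin.
265 − 12 false = 253 true growth lines after the disturbance line.
Counting back 253 years from 1909 CE places the disturbance line in 1909 − 253 = 1656 CE.

1656 CE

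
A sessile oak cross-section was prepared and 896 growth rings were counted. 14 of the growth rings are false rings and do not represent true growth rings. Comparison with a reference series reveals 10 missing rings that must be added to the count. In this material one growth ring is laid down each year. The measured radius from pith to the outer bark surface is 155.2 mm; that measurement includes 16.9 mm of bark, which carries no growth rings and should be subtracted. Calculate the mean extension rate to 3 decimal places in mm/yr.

0.155 mm/yr

Adjusted count: 896 − 14 + 10 = 892 growth rings.
The growth record spans 155.2 − 16.9 = 138.3 mm.
Extension rate ≈ 138.3 / 892 = 0.155 mm/yr.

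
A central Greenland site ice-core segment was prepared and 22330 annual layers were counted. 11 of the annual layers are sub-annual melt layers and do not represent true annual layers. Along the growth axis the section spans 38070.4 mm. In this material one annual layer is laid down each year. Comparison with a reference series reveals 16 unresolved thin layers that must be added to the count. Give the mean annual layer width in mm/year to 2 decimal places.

1.70 mm/year

True annual layer count = 22330 − 11 + 16 = 22335.
Mean rate = 38070.4 mm / 22335 years ≈ 1.70 mm/year.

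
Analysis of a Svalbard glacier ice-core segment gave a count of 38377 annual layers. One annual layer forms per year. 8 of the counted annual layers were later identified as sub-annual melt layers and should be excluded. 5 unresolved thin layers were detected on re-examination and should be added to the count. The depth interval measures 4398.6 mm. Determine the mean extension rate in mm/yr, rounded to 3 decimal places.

Correcting the raw count gives 38377 − 8 + 5 = 38374 true annual layers.
4398.6 mm over 38374 years gives 4398.6 / 38374 ≈ 0.115 mm/yr.

0.115 mm/yr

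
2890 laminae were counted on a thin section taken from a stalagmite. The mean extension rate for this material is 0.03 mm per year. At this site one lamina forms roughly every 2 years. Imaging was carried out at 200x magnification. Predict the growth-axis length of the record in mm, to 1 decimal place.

173.4 mm

At 2 years per lamina, 2890 × 2 = 5780 years.
Length ≈ 0.03 × 5780 = 173.4 mm.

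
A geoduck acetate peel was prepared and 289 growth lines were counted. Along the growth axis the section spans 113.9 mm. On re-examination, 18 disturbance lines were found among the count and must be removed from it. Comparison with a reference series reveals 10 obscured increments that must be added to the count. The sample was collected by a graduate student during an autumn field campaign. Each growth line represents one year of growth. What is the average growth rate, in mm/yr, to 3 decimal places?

0.405 mm/yr

Adjusted count: 289 − 18 + 10 = 281 growth lines.
Mean rate = 113.9 mm / 281 years ≈ 0.405 mm/yr.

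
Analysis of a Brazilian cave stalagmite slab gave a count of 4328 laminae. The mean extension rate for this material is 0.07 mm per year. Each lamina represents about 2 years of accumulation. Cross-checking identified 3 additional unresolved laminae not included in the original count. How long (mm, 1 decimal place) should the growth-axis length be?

606.3 mm

Correcting the raw count gives 4328 + 3 = 4331 true laminae.
At 2 years per lamina, 4331 × 2 = 8662 years.
Length ≈ 0.07 × 8662 = 606.3 mm.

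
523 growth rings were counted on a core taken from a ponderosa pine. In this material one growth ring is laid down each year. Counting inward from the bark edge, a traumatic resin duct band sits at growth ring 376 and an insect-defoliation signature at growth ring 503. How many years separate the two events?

503 − 376 = 127 growth rings lie between the two events.
That is 127 years at one growth ring per year.

127 years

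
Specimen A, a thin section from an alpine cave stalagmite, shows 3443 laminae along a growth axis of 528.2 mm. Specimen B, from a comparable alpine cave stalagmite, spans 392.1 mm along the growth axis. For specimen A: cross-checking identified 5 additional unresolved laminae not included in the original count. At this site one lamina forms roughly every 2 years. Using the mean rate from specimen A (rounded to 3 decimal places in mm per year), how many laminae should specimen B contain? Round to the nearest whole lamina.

Specimen A: after corrections the count is 3443 + 5 = 3448 laminae.
Specimen A: at 2 years per lamina, 3448 × 2 = 6896 years.
A: Mean rate = 528.2 mm / 6896 years ≈ 0.077 mm per year.
Specimen B: 392.1 mm / 0.077 mm per year = 5092.21 years; at 2 years per lamina that is 5092.21 / 2 ≈ 2546 laminae.

2546 laminae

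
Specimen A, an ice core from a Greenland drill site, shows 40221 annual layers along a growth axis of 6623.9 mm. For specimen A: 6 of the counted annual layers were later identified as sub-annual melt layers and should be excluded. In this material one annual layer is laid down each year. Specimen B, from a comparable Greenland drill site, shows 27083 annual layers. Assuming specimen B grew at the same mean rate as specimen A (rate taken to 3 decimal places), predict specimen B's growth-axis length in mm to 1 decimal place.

Specimen A: correcting the raw count gives 40221 − 6 = 40215 true annual layers.
A: 6623.9 mm over 40215 years gives 6623.9 / 40215 ≈ 0.165 mm per year.
B's length ≈ 0.165 × 27083 = 4468.7 mm.

4468.7 mm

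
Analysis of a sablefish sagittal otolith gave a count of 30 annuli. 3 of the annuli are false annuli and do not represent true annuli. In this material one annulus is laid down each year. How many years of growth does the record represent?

True annulus count = 30 − 3 = 27.
With a one-to-one annulus periodicity this is 27 years.

27 years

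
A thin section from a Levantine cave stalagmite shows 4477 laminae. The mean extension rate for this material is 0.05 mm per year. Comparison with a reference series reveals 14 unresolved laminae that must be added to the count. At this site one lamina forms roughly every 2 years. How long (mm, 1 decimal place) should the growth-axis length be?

After corrections the count is 4477 + 14 = 4491 laminae.
4491 laminae at 2 years each span 4491 × 2 = 8982 years.
8982 years at 0.05 mm/year gives 0.05 × 8982 = 449.1 mm.

449.1 mm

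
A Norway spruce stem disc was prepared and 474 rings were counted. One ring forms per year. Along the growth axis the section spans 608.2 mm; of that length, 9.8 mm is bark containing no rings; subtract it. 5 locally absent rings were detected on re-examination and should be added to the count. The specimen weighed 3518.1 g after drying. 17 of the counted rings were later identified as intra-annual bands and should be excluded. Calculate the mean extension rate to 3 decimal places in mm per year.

Adjusted count: 474 − 17 + 5 = 462 rings.
Removing the 9.8 mm offcut leaves 608.2 − 9.8 = 598.4 mm.
Extension rate ≈ 598.4 / 462 = 1.295 mm per year.

1.295 mm per year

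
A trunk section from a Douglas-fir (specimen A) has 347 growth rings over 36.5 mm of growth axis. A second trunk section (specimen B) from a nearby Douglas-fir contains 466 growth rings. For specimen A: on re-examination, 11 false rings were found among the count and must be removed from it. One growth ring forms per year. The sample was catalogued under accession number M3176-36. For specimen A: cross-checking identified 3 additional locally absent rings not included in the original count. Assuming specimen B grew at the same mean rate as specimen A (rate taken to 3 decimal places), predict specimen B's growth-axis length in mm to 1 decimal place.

50.3 mm

Specimen A: after corrections the count is 347 − 11 + 3 = 339 growth rings.
A: Mean rate = 36.5 mm / 339 years ≈ 0.108 mm/yr.
Length of B = 0.108 × 466 = 50.3 mm.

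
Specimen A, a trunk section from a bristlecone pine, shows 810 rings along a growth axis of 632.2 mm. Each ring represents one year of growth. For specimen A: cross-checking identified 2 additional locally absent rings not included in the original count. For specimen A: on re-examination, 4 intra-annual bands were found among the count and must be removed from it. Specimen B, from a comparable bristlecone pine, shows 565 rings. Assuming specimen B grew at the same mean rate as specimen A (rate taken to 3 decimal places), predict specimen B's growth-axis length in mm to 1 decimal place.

441.8 mm

Specimen A: adjusted count: 810 − 4 + 2 = 808 rings.
A: Mean rate = 632.2 mm / 808 years ≈ 0.782 mm/year.
For B, 0.782 mm/year × 565 years = 441.8 mm.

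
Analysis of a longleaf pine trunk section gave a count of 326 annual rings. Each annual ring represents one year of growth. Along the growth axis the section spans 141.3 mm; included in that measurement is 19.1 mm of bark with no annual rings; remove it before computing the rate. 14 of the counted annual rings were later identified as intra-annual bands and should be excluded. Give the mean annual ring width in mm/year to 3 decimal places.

True annual ring count = 326 − 14 = 312.
The growth record spans 141.3 − 19.1 = 122.2 mm.
Extension rate ≈ 122.2 / 312 = 0.392 mm/year.

0.392 mm/year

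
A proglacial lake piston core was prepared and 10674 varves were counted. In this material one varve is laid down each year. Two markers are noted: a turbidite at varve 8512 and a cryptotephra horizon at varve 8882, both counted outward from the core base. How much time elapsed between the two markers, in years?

370 years

The two markers are separated by 8882 − 8512 = 370 varves.
One varve per year makes the interval 370 years.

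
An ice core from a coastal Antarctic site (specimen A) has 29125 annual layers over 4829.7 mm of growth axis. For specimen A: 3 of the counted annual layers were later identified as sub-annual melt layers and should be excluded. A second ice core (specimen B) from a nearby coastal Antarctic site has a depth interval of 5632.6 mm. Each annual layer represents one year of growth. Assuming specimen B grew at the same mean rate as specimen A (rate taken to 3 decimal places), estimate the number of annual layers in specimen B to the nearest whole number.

33931 annual layers

Specimen A: adjusted count: 29125 − 3 = 29122 annual layers.
A: Mean rate = 4829.7 mm / 29122 years ≈ 0.166 mm per year.
B spans 5632.6 / 0.166 = 33931.33 years ≈ 33931 annual layers.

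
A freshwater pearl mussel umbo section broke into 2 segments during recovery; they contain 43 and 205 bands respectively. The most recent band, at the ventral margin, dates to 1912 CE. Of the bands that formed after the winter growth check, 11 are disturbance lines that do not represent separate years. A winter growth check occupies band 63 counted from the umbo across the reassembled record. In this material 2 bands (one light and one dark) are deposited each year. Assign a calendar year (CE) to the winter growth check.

Total bands = 43 + 205 = 248.
248 − 63 = 185 bands lie beyond the winter growth check toward the ventral margin.
Removing the 11 false bands leaves 185 − 11 = 174 true bands beyond the winter growth check.
Dividing by 2 bands per year: 174 / 2 = 87 years.
The band at the ventral margin is 1912 CE, so the winter growth check dates to 1912 − 87 = 1825 CE.

1825 CE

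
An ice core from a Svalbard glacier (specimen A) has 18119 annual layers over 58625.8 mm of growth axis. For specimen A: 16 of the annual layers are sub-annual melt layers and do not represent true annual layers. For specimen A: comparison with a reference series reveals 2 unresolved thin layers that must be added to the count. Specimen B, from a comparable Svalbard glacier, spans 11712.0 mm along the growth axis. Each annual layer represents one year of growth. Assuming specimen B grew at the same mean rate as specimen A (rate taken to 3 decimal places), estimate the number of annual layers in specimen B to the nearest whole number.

Specimen A: true annual layer count = 18119 − 16 + 2 = 18105.
A: Mean rate = 58625.8 mm / 18105 years ≈ 3.238 mm per year.
For B, 11712.0 / 3.238 = 3617.05 years ≈ 3617 annual layers.

3617 annual layers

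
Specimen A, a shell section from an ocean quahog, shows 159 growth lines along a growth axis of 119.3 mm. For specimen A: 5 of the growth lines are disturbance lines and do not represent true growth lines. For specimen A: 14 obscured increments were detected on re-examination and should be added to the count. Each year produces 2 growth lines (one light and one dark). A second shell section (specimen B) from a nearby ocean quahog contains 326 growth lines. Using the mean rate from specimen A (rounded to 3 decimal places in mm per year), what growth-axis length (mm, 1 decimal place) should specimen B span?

Specimen A: true growth line count = 159 − 5 + 14 = 168.
Specimen A: 168 growth lines at 2 per year is 168 / 2 = 84 years.
A: Mean rate = 119.3 mm / 84 years ≈ 1.420 mm per year.
Specimen B: dividing by 2 growth lines per year: 326 / 2 = 163 years. Length of B = 1.420 × 163 = 231.5 mm.

231.5 mm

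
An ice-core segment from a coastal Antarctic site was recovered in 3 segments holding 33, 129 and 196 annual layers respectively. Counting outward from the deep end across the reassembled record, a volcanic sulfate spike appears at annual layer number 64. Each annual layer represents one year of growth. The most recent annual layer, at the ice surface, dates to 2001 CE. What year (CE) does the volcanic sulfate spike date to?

1707 CE

Total annual layers = 33 + 129 + 196 = 358.
Between annual layer 64 and the ice surface there are 358 − 64 = 294 annual layers.
Counting back 294 years from 2001 CE places the volcanic sulfate spike in 2001 − 294 = 1707 CE.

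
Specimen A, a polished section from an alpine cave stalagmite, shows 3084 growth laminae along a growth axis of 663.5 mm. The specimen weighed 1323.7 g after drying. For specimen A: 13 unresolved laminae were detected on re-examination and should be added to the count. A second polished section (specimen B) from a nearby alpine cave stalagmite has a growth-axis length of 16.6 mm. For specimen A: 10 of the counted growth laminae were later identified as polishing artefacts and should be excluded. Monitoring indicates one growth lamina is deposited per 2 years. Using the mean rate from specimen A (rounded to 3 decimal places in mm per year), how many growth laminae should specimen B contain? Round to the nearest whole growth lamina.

Specimen A: true growth lamina count = 3084 − 10 + 13 = 3087.
Specimen A: 3087 growth laminae at 2 years each span 3087 × 2 = 6174 years.
A: 663.5 mm over 6174 years gives 663.5 / 6174 ≈ 0.107 mm/yr.
Specimen B: 16.6 mm / 0.107 mm per year = 155.14 years; at 2 years per growth lamina that is 155.14 / 2 ≈ 78 growth laminae.

78 growth laminae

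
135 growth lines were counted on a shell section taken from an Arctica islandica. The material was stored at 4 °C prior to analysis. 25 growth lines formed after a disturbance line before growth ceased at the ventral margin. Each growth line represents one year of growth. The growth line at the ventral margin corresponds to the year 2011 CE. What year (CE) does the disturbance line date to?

1986 CE

25 growth lines formed after the disturbance line.
Counting back 25 years from 2011 CE places the disturbance line in 2011 − 25 = 1986 CE.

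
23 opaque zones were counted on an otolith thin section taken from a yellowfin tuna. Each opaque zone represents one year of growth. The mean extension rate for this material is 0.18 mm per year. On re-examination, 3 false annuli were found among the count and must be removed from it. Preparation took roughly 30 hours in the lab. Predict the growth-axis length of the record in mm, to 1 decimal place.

3.6 mm

Adjusted count: 23 − 3 = 20 opaque zones.
Predicted length = 0.18 mm/year × 20 years = 3.6 mm.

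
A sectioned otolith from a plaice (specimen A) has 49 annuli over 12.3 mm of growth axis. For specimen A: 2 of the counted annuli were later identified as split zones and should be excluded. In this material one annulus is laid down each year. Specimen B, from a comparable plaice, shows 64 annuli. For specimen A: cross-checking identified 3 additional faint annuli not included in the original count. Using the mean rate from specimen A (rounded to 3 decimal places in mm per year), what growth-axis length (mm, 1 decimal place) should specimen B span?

15.7 mm

Specimen A: correcting the raw count gives 49 − 2 + 3 = 50 true annuli.
A: Mean rate = 12.3 mm / 50 years ≈ 0.246 mm/year.
Length of B = 0.246 × 64 = 15.7 mm.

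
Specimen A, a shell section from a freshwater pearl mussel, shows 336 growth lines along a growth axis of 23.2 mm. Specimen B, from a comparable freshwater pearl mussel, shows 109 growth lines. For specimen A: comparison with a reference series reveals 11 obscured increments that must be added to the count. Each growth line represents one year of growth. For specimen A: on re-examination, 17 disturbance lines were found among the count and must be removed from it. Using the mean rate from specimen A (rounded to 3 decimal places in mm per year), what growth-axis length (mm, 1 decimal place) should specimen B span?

7.6 mm

Specimen A: correcting the raw count gives 336 − 17 + 11 = 330 true growth lines.
A: Mean rate = 23.2 mm / 330 years ≈ 0.070 mm per year.
For B, 0.070 mm/year × 109 years = 7.6 mm.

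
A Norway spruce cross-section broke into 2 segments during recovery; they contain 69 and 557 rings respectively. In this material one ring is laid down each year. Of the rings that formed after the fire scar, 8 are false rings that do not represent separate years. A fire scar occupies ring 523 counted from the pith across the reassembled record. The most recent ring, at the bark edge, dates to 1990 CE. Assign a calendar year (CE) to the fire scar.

Total rings = 69 + 557 = 626.
Between ring 523 and the bark edge there are 626 − 523 = 103 rings.
Removing the 8 false rings leaves 103 − 8 = 95 true rings beyond the fire scar.
1990 − 95 = 1895 CE.

1895 CE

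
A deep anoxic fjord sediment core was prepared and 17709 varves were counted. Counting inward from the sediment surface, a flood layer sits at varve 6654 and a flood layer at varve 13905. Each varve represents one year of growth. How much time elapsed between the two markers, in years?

Separation: 13905 − 6654 = 7251 varves.
That is 7251 years at one varve per year.

7251 years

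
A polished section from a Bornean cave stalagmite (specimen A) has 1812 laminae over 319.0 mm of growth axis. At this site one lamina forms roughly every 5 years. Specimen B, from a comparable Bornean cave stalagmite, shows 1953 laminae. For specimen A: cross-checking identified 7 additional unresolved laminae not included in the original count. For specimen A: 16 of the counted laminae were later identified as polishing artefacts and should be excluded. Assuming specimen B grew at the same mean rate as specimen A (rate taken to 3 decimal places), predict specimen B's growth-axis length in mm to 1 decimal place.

Specimen A: correcting the raw count gives 1812 − 16 + 7 = 1803 true laminae.
Specimen A: at 5 years per lamina, 1803 × 5 = 9015 years.
A: Mean rate = 319.0 mm / 9015 years ≈ 0.035 mm per year.
Specimen B: multiplying by 5 years per lamina: 1953 × 5 = 9765 years. B's length ≈ 0.035 × 9765 = 341.8 mm.

341.8 mm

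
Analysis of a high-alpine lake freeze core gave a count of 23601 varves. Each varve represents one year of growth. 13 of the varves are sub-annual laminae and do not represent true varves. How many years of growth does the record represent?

23588 years

True varve count = 23601 − 13 = 23588.
With a one-to-one varve periodicity this is 23588 years.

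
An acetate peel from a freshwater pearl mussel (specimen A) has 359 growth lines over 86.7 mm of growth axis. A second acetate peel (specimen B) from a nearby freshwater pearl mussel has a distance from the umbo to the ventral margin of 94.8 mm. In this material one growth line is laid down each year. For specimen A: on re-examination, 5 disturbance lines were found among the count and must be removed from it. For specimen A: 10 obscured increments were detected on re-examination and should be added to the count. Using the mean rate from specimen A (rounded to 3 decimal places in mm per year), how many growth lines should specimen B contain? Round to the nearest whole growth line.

398 growth lines

Specimen A: adjusted count: 359 − 5 + 10 = 364 growth lines.
A: Extension rate ≈ 86.7 / 364 = 0.238 mm/year.
For B, 94.8 / 0.238 = 398.32 years ≈ 398 growth lines.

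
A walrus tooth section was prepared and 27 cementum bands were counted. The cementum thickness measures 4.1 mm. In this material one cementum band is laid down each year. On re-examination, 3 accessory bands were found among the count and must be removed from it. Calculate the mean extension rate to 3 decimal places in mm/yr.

0.171 mm/yr

Adjusted count: 27 − 3 = 24 cementum bands.
Mean rate = 4.1 mm / 24 years ≈ 0.171 mm/yr.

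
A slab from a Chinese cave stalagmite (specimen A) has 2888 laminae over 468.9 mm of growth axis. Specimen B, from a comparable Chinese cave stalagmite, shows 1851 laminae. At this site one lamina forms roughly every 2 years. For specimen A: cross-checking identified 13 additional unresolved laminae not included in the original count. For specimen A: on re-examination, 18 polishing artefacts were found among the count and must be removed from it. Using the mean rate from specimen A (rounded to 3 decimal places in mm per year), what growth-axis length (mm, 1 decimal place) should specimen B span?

299.9 mm

Specimen A: adjusted count: 2888 − 18 + 13 = 2883 laminae.
Specimen A: multiplying by 2 years per lamina: 2883 × 2 = 5766 years.
A: Mean rate = 468.9 mm / 5766 years ≈ 0.081 mm/yr.
Specimen B: at 2 years per lamina, 1851 × 2 = 3702 years. Length of B = 0.081 × 3702 = 299.9 mm.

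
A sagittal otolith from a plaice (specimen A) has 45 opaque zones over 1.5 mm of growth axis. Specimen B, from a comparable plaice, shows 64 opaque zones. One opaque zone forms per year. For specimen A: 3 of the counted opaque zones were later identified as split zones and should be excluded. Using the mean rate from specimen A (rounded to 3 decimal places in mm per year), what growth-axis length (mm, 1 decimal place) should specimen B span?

Specimen A: after corrections the count is 45 − 3 = 42 opaque zones.
A: Mean rate = 1.5 mm / 42 years ≈ 0.036 mm per year.
Length of B = 0.036 × 64 = 2.3 mm.

2.3 mm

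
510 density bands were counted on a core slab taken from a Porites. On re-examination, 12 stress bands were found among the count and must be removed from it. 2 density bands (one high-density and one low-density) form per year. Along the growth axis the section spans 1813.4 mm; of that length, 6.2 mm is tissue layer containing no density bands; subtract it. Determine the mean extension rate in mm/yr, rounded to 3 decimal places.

7.258 mm/yr

After corrections the count is 510 − 12 = 498 density bands.
Dividing by 2 density bands per year: 498 / 2 = 249 years.
The growth record spans 1813.4 − 6.2 = 1807.2 mm.
1807.2 mm over 249 years gives 1807.2 / 249 ≈ 7.258 mm/yr.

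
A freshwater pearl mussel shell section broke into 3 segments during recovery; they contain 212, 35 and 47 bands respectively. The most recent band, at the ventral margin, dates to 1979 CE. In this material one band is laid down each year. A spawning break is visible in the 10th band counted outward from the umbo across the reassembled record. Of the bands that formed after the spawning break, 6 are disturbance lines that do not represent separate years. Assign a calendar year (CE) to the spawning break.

Total bands = 212 + 35 + 47 = 294.
294 − 10 = 284 bands lie beyond the spawning break toward the ventral margin.
284 − 6 false = 278 true bands after the spawning break.
1979 − 278 = 1701 CE.

1701 CE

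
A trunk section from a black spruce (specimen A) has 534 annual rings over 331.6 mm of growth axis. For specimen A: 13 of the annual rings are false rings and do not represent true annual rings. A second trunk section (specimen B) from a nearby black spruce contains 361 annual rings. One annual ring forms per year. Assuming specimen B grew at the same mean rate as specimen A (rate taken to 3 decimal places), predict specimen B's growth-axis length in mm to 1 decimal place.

Specimen A: after corrections the count is 534 − 13 = 521 annual rings.
A: Extension rate ≈ 331.6 / 521 = 0.636 mm/yr.
Length of B = 0.636 × 361 = 229.6 mm.

229.6 mm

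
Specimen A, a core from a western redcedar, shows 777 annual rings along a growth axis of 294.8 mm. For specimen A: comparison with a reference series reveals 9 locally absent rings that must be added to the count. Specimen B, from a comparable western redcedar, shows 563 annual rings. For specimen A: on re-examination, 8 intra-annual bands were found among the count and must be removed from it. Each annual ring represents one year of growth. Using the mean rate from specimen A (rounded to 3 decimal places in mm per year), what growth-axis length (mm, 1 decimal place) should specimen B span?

213.4 mm

Specimen A: after corrections the count is 777 − 8 + 9 = 778 annual rings.
A: Extension rate ≈ 294.8 / 778 = 0.379 mm per year.
B's length ≈ 0.379 × 563 = 213.4 mm.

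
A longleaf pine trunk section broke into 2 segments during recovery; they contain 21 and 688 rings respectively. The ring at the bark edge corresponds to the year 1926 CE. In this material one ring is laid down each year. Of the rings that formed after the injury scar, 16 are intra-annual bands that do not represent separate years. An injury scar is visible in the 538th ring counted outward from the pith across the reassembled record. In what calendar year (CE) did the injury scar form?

1771 CE

Total rings = 21 + 688 = 709.
The injury scar sits at ring 538 from the pith, so 709 − 538 = 171 rings formed after it.
Removing the 16 false rings leaves 171 − 16 = 155 true rings beyond the injury scar.
1926 − 155 = 1771 CE.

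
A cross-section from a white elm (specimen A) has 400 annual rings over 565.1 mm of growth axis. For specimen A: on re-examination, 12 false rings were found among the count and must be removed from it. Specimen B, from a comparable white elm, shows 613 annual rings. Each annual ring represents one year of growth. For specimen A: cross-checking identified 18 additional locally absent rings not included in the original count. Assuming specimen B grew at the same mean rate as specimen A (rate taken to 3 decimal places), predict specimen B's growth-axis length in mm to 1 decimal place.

853.3 mm

Specimen A: correcting the raw count gives 400 − 12 + 18 = 406 true annual rings.
A: 565.1 mm over 406 years gives 565.1 / 406 ≈ 1.392 mm per year.
For B, 1.392 mm/year × 613 years = 853.3 mm.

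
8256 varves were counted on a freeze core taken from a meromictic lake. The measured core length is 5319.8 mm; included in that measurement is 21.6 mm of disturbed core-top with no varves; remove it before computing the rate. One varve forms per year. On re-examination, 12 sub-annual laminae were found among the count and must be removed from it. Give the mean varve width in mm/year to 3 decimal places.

Adjusted count: 8256 − 12 = 8244 varves.
Removing the 21.6 mm offcut leaves 5319.8 − 21.6 = 5298.2 mm.
5298.2 mm over 8244 years gives 5298.2 / 8244 ≈ 0.643 mm/year.

0.643 mm/year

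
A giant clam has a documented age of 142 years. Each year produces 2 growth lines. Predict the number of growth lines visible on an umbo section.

284 growth lines

142 years at 2 growth lines per year gives 142 × 2 = 284 growth lines.
So 284 growth lines should be present.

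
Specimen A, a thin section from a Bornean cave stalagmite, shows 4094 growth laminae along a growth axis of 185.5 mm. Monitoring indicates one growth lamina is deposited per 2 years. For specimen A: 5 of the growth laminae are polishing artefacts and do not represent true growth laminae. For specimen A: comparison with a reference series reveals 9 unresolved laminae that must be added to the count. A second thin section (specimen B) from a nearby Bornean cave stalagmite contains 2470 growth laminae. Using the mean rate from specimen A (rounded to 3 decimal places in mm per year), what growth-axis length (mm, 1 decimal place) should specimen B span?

113.6 mm

Specimen A: adjusted count: 4094 − 5 + 9 = 4098 growth laminae.
Specimen A: 4098 growth laminae at 2 years each span 4098 × 2 = 8196 years.
A: Mean rate = 185.5 mm / 8196 years ≈ 0.023 mm/yr.
Specimen B: 2470 growth laminae at 2 years each span 2470 × 2 = 4940 years. For B, 0.023 mm/year × 4940 years = 113.6 mm.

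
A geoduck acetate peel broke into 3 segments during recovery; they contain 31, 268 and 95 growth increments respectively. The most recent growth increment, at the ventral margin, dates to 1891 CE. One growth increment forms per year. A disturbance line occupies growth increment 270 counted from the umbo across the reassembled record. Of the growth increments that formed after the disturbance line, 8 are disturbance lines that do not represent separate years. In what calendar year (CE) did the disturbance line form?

1775 CE

Total growth increments = 31 + 268 + 95 = 394.
394 − 270 = 124 growth increments lie beyond the disturbance line toward the ventral margin.
Removing the 8 false growth increments leaves 124 − 8 = 116 true growth increments beyond the disturbance line.
1891 − 116 = 1775 CE.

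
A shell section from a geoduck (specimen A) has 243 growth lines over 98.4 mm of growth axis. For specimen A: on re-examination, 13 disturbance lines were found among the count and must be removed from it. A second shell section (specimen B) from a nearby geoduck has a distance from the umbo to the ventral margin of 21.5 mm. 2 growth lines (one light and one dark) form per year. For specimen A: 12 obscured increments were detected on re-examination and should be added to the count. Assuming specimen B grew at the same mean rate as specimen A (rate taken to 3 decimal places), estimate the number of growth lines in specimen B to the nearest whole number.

Specimen A: correcting the raw count gives 243 − 13 + 12 = 242 true growth lines.
Specimen A: with 2 growth lines per year, 242 / 2 = 121 years.
A: 98.4 mm over 121 years gives 98.4 / 121 ≈ 0.813 mm per year.
For B, 21.5 / 0.813 = 26.45 years; at 2 growth lines per year that is 26.45 × 2 ≈ 53 growth lines.

53 growth lines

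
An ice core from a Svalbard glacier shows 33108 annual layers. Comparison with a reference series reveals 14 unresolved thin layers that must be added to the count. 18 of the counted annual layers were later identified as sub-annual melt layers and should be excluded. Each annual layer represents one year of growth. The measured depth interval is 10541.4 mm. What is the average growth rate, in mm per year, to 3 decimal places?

0.318 mm per year

Adjusted count: 33108 − 18 + 14 = 33104 annual layers.
Mean rate = 10541.4 mm / 33104 years ≈ 0.318 mm per year.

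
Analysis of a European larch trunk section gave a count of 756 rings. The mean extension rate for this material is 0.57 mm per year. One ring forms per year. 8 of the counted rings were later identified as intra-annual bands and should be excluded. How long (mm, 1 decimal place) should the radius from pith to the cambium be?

Correcting the raw count gives 756 − 8 = 748 true rings.
748 years at 0.57 mm/year gives 0.57 × 748 = 426.4 mm.

426.4 mm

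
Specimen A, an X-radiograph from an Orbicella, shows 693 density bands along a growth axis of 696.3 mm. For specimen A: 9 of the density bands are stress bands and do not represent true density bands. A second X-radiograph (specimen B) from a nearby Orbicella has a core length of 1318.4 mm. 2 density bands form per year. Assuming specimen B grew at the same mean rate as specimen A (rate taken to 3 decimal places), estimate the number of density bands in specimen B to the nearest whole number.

Specimen A: after corrections the count is 693 − 9 = 684 density bands.
Specimen A: 684 density bands at 2 per year is 684 / 2 = 342 years.
A: Extension rate ≈ 696.3 / 342 = 2.036 mm/yr.
For B, 1318.4 / 2.036 = 647.54 years; at 2 density bands per year that is 647.54 × 2 ≈ 1295 density bands.

1295 density bands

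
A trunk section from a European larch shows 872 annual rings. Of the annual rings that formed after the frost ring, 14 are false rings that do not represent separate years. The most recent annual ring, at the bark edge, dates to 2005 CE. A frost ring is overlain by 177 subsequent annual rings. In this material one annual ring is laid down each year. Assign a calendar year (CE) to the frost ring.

1842 CE

There are 177 annual rings younger than the frost ring.
Excluding 14 false annual rings: 177 − 14 = 163.
2005 − 163 = 1842 CE.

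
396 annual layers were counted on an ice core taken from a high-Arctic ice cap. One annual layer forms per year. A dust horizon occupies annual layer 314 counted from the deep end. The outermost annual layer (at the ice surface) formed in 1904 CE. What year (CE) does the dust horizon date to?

The dust horizon sits at annual layer 314 from the deep end, so 396 − 314 = 82 annual layers formed after it.
The annual layer at the ice surface is 1904 CE, so the dust horizon dates to 1904 − 82 = 1822 CE.

1822 CE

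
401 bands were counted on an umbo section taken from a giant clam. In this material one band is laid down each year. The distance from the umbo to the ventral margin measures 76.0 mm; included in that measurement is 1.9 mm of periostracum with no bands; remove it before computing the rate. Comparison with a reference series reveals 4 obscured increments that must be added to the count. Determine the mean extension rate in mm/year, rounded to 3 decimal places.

0.183 mm/year

True band count = 401 + 4 = 405.
Net length = 76.0 − 1.9 = 74.1 mm.
74.1 mm over 405 years gives 74.1 / 405 ≈ 0.183 mm/year.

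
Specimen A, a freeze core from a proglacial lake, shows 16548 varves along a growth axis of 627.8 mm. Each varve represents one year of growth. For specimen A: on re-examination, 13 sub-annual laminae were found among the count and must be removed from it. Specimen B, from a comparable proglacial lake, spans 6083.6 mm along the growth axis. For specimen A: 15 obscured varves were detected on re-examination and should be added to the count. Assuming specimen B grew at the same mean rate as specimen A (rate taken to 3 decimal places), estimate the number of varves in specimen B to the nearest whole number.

160095 varves

Specimen A: correcting the raw count gives 16548 − 13 + 15 = 16550 true varves.
A: 627.8 mm over 16550 years gives 627.8 / 16550 ≈ 0.038 mm/year.
For B, 6083.6 / 0.038 = 160094.74 years ≈ 160095 varves.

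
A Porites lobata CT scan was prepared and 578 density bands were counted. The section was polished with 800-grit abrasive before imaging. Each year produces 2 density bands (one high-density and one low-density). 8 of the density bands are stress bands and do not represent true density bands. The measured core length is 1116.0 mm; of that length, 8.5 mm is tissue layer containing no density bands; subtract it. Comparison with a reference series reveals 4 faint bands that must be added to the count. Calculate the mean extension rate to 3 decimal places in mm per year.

True density band count = 578 − 8 + 4 = 574.
Dividing by 2 density bands per year: 574 / 2 = 287 years.
Net length = 1116.0 − 8.5 = 1107.5 mm.
1107.5 mm over 287 years gives 1107.5 / 287 ≈ 3.859 mm per year.

3.859 mm per year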